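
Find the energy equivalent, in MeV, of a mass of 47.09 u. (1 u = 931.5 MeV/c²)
E = mc² = 43860 MeV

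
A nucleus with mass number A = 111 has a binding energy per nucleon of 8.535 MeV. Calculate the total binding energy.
B.E. = 8.535 × 111 = 947.4 MeV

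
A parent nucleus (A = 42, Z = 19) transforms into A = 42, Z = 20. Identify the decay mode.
ΔA = 0, ΔZ = +1 ⇒ beta-minus decay (β⁻)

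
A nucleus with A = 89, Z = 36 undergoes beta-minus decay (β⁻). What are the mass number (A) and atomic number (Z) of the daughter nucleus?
Daughter: A = 89, Z = 37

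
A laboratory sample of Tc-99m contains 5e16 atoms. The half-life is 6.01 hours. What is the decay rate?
A = λN = 5.767e15 decays/hour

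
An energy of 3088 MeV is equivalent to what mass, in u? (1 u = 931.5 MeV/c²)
m = E/c² = 3.315 u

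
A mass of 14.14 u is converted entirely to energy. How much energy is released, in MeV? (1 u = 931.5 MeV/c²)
E = mc² = 13170 MeV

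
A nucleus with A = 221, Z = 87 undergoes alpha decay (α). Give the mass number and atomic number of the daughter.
Daughter: A = 217, Z = 85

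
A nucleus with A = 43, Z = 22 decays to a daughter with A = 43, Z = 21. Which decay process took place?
ΔA = 0, ΔZ = -1 ⇒ beta-plus decay (β⁺) or electron capture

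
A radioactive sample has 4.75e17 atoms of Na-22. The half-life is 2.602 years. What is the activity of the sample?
A = λN = 1.265e17 decays/year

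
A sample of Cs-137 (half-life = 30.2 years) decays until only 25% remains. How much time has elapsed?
t = t½ × log₂(N₀/N) = 60.4 years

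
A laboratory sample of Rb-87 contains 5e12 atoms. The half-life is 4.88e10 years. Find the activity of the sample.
A = λN = 71.02 decays/year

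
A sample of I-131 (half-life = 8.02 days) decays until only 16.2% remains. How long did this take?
t = t½ × log₂(N₀/N) = 21.06 days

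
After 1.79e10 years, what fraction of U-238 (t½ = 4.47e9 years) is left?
N/N₀ = (1/2)^(t/t½) = 0.06231 = 6.23%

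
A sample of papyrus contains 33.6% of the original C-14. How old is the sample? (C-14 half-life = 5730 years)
Age = t½ × log₂(1/ratio) = 9016 years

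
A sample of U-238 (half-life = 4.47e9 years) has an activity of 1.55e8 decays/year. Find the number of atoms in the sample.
N = A/λ = 9.996e17 atoms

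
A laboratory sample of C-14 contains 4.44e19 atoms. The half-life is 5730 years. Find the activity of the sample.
A = λN = 5.371e15 decays/year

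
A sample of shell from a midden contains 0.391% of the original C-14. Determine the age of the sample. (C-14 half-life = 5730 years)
Age = t½ × log₂(1/ratio) = 45830 years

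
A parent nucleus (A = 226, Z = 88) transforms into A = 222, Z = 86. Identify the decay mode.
ΔA = -4, ΔZ = -2 ⇒ alpha decay (α)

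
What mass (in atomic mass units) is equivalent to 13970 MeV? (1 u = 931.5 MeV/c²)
m = E/c² = 15 u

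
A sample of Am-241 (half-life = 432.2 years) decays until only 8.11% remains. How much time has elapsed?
t = t½ × log₂(N₀/N) = 1566 years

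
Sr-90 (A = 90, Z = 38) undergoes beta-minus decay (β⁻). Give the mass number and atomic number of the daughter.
Daughter: A = 90, Z = 39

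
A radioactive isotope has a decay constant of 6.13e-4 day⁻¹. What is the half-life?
t½ = ln(2)/λ = 1131 days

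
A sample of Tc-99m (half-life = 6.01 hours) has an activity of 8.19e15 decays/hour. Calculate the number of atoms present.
N = A/λ = 7.101e16 atoms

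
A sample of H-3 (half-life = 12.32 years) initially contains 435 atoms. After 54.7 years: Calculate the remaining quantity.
N = N₀(1/2)^(t/t½) = 20.04 atoms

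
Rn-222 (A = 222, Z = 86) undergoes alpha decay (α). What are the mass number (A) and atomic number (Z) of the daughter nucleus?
Daughter: A = 218, Z = 84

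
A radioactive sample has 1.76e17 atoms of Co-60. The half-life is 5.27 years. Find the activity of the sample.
A = λN = 2.315e16 decays/year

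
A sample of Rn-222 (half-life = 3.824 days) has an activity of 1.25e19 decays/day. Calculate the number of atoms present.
N = A/λ = 6.896e19 atoms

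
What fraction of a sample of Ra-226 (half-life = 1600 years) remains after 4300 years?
N/N₀ = (1/2)^(t/t½) = 0.1552 = 15.5%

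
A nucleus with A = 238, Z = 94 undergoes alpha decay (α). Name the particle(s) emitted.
α particle = ⁴₂He (2 protons + 2 neutrons)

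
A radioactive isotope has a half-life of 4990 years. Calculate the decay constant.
λ = ln(2)/t½ = 1.389e-4 year⁻¹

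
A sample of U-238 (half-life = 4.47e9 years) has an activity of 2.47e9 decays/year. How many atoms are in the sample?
N = A/λ = 1.593e19 atoms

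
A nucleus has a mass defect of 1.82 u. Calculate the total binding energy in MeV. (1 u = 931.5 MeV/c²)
B.E. = Δm × 931.5 = 1695 MeV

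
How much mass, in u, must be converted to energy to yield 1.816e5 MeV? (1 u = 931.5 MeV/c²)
m = E/c² = 195 u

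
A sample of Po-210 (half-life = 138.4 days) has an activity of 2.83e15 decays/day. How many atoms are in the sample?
N = A/λ = 5.651e17 atoms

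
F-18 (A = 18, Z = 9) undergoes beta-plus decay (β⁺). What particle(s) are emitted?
β⁺: positron (e⁺) + neutrino (νₑ)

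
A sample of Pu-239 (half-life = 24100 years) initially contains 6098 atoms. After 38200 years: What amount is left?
N = N₀(1/2)^(t/t½) = 2033 atoms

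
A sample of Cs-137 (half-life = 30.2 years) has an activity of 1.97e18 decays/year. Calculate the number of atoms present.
N = A/λ = 8.583e19 atoms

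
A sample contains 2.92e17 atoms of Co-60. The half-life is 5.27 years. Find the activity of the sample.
A = λN = 3.841e16 decays/year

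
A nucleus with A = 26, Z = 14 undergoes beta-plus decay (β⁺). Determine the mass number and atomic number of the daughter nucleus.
Daughter: A = 26, Z = 13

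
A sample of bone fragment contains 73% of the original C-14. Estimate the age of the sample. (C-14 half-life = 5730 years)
Age = t½ × log₂(1/ratio) = 2602 years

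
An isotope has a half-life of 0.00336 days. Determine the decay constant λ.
λ = ln(2)/t½ = 206.3 day⁻¹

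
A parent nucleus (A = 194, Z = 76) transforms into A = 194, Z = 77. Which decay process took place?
ΔA = 0, ΔZ = +1 ⇒ beta-minus decay (β⁻)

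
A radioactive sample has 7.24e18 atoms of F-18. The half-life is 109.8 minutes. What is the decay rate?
A = λN = 4.57e16 decays/minute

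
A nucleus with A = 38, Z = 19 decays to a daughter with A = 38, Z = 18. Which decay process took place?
ΔA = 0, ΔZ = -1 ⇒ beta-plus decay (β⁺) or electron capture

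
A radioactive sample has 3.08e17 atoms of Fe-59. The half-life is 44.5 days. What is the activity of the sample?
A = λN = 4.798e15 decays/day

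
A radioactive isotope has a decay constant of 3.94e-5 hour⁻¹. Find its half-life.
t½ = ln(2)/λ = 17590 hours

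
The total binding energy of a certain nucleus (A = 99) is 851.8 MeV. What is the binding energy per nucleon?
B.E./A = 851.8/99 = 8.604 MeV/nucleon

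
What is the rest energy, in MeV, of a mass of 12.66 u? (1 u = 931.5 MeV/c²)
E = mc² = 11790 MeV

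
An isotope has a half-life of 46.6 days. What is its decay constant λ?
λ = ln(2)/t½ = 0.01487 day⁻¹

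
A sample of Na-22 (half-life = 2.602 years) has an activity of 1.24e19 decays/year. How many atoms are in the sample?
N = A/λ = 4.655e19 atoms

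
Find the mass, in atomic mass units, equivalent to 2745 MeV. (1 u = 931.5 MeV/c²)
m = E/c² = 2.947 u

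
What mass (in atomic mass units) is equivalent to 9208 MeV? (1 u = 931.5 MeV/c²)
m = E/c² = 9.885 u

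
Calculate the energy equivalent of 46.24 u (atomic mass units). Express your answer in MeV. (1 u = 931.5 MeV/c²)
E = mc² = 43070 MeV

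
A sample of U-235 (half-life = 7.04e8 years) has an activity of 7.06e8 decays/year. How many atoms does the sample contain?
N = A/λ = 7.171e17 atoms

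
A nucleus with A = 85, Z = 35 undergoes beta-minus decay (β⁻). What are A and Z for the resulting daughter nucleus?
Daughter: A = 85, Z = 36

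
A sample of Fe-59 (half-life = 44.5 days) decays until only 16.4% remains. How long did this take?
t = t½ × log₂(N₀/N) = 116.1 days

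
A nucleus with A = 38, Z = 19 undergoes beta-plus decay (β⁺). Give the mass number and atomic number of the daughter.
Daughter: A = 38, Z = 18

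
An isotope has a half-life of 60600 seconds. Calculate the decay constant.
λ = ln(2)/t½ = 1.144e-5 second⁻¹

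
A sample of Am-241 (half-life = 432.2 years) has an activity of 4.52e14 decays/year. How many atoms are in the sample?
N = A/λ = 2.818e17 atoms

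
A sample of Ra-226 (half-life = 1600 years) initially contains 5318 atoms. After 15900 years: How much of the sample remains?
N = N₀(1/2)^(t/t½) = 5.423 atoms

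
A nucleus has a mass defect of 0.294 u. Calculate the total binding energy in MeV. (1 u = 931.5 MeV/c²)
B.E. = Δm × 931.5 = 273.9 MeV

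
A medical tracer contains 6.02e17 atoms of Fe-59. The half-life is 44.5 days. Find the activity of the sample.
A = λN = 9.377e15 decays/day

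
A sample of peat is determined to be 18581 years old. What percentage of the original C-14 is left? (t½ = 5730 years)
N/N₀ = (1/2)^(t/t½) = 0.1056 = 10.6%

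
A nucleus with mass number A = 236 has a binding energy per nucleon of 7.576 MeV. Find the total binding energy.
B.E. = 7.576 × 236 = 1788 MeV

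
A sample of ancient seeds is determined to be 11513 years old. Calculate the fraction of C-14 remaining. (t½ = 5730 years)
N/N₀ = (1/2)^(t/t½) = 0.2484 = 24.8%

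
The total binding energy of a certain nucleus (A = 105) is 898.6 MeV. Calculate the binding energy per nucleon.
B.E./A = 898.6/105 = 8.558 MeV/nucleon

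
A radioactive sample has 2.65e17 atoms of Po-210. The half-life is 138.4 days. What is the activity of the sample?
A = λN = 1.327e15 decays/day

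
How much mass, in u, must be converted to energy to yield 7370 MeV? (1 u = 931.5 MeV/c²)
m = E/c² = 7.912 u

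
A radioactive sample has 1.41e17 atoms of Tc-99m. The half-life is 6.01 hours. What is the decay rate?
A = λN = 1.626e16 decays/hour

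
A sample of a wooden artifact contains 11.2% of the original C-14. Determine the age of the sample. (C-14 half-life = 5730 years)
Age = t½ × log₂(1/ratio) = 18100 years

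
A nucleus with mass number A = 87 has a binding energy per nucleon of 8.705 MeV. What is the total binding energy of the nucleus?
B.E. = 8.705 × 87 = 757.3 MeV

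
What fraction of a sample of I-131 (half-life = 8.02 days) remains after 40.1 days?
N/N₀ = (1/2)^(t/t½) = 0.03125 = 3.12%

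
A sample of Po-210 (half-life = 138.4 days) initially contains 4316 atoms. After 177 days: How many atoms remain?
N = N₀(1/2)^(t/t½) = 1779 atoms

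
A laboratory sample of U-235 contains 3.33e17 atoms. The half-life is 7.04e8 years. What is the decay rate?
A = λN = 3.279e8 decays/year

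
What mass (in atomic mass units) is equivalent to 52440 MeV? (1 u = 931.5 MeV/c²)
m = E/c² = 56.3 u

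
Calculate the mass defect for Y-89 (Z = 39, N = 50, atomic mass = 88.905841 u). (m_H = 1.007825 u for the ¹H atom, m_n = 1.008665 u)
Δm = Z·m_H + N·m_n − M = 0.8326 u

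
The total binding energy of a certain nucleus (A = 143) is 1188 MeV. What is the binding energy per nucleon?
B.E./A = 1188/143 = 8.308 MeV/nucleon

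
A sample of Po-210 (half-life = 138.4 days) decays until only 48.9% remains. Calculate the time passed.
t = t½ × log₂(N₀/N) = 142.8 days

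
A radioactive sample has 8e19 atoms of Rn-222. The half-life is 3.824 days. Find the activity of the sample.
A = λN = 1.45e19 decays/day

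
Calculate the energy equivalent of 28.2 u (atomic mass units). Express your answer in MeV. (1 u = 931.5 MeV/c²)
E = mc² = 26270 MeV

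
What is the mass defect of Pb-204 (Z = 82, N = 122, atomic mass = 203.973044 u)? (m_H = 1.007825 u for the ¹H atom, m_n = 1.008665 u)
Δm = Z·m_H + N·m_n − M = 1.726 u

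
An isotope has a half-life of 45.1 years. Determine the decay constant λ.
λ = ln(2)/t½ = 0.01537 year⁻¹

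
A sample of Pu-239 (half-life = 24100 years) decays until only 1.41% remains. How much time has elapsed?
t = t½ × log₂(N₀/N) = 1.482e5 years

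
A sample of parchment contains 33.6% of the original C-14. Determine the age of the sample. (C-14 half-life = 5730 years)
Age = t½ × log₂(1/ratio) = 9016 years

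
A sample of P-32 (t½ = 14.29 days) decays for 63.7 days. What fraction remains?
N/N₀ = (1/2)^(t/t½) = 0.04551 = 4.55%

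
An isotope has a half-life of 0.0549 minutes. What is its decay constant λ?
λ = ln(2)/t½ = 12.63 minute⁻¹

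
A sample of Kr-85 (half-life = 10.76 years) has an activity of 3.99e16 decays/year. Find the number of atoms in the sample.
N = A/λ = 6.194e17 atoms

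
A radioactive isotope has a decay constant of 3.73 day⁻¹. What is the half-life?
t½ = ln(2)/λ = 0.1858 days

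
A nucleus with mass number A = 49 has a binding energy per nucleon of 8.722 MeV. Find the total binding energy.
B.E. = 8.722 × 49 = 427.4 MeV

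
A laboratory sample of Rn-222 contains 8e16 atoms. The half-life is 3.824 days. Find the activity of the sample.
A = λN = 1.45e16 decays/day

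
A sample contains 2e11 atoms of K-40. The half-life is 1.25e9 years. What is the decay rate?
A = λN = 110.9 decays/year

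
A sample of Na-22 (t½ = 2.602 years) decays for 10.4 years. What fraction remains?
N/N₀ = (1/2)^(t/t½) = 0.06263 = 6.26%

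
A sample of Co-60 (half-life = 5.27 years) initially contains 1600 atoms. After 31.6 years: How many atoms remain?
N = N₀(1/2)^(t/t½) = 25.07 atoms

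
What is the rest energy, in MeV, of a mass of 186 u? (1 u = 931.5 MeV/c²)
E = mc² = 1.733e5 MeV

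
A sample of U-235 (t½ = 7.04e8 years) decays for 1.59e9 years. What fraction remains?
N/N₀ = (1/2)^(t/t½) = 0.209 = 20.9%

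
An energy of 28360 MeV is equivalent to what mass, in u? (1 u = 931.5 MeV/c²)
m = E/c² = 30.45 u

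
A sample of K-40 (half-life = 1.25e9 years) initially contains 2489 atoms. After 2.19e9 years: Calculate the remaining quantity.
N = N₀(1/2)^(t/t½) = 739 atoms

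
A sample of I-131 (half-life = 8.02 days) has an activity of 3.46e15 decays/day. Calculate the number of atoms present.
N = A/λ = 4.003e16 atoms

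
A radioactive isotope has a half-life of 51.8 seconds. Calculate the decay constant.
λ = ln(2)/t½ = 0.01338 second⁻¹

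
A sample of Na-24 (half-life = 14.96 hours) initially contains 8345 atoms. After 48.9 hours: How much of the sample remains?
N = N₀(1/2)^(t/t½) = 865.9 atoms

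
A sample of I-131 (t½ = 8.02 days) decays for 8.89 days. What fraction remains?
N/N₀ = (1/2)^(t/t½) = 0.4638 = 46.4%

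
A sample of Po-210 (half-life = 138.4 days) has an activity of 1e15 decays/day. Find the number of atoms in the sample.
N = A/λ = 1.997e17 atoms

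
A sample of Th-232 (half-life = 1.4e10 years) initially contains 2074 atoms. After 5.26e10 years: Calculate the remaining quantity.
N = N₀(1/2)^(t/t½) = 153.4 atoms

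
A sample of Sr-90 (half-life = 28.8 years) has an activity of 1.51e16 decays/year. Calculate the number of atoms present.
N = A/λ = 6.274e17 atoms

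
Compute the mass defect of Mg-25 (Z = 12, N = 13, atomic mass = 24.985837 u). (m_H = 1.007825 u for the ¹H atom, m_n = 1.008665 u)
Δm = Z·m_H + N·m_n − M = 0.2207 u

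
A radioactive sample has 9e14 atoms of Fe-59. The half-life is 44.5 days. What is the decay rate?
A = λN = 1.402e13 decays/day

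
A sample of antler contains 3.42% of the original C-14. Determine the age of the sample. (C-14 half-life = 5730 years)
Age = t½ × log₂(1/ratio) = 27900 years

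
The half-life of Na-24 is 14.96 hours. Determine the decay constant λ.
λ = ln(2)/t½ = 0.04633 hour⁻¹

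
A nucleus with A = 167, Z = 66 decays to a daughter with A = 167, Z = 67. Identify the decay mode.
ΔA = 0, ΔZ = +1 ⇒ beta-minus decay (β⁻)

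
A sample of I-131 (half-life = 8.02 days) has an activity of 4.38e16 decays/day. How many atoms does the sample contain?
N = A/λ = 5.068e17 atoms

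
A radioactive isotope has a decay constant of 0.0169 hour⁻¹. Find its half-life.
t½ = ln(2)/λ = 41.01 hours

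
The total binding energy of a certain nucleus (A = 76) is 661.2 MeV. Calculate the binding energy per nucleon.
B.E./A = 661.2/76 = 8.7 MeV/nucleon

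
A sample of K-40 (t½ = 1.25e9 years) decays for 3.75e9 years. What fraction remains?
N/N₀ = (1/2)^(t/t½) = 0.125 = 12.5%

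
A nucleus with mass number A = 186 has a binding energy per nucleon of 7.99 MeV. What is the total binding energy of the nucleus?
B.E. = 7.99 × 186 = 1486 MeV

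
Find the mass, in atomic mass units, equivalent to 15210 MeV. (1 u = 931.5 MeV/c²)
m = E/c² = 16.33 u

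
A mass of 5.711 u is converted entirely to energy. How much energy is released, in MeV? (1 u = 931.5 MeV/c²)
E = mc² = 5320 MeV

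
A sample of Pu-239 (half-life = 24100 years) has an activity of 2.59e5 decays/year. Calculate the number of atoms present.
N = A/λ = 9.005e9 atoms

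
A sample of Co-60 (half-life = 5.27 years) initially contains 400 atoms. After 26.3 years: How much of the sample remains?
N = N₀(1/2)^(t/t½) = 12.58 atoms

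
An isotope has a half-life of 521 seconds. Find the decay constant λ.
λ = ln(2)/t½ = 0.00133 second⁻¹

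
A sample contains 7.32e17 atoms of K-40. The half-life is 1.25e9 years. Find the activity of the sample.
A = λN = 4.059e8 decays/year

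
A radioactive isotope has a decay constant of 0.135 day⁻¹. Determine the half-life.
t½ = ln(2)/λ = 5.134 days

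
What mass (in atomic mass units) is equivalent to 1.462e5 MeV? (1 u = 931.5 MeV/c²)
m = E/c² = 157 u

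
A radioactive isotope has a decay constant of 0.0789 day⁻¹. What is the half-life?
t½ = ln(2)/λ = 8.785 days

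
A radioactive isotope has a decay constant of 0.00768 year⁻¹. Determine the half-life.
t½ = ln(2)/λ = 90.25 years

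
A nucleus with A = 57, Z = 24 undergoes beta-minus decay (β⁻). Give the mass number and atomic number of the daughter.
Daughter: A = 57, Z = 25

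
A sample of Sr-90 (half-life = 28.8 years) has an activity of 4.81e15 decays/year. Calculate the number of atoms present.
N = A/λ = 1.999e17 atoms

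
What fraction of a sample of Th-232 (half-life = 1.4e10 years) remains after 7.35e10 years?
N/N₀ = (1/2)^(t/t½) = 0.02628 = 2.63%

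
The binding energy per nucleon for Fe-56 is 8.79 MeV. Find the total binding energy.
B.E. = 8.79 × 56 = 492.2 MeV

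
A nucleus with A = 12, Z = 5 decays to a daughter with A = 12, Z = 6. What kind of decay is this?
ΔA = 0, ΔZ = +1 ⇒ beta-minus decay (β⁻)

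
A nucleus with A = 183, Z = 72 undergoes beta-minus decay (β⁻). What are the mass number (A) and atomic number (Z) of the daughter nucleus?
Daughter: A = 183, Z = 73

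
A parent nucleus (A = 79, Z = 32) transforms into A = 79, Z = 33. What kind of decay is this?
ΔA = 0, ΔZ = +1 ⇒ beta-minus decay (β⁻)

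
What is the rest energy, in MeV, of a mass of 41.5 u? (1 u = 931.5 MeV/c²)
E = mc² = 38660 MeV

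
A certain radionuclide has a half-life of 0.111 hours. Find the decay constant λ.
λ = ln(2)/t½ = 6.245 hour⁻¹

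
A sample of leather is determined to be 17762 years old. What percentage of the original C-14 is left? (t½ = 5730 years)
N/N₀ = (1/2)^(t/t½) = 0.1166 = 11.7%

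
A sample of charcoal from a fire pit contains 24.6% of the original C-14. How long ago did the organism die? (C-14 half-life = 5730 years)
Age = t½ × log₂(1/ratio) = 11590 years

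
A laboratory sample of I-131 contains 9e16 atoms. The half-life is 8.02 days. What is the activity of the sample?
A = λN = 7.778e15 decays/day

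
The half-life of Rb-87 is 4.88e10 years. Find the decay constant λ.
λ = ln(2)/t½ = 1.42e-11 year⁻¹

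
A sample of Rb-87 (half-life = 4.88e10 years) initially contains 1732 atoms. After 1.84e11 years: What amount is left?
N = N₀(1/2)^(t/t½) = 126.9 atoms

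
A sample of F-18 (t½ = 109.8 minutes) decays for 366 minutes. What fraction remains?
N/N₀ = (1/2)^(t/t½) = 0.09921 = 9.92%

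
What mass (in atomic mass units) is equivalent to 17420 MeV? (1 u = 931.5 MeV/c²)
m = E/c² = 18.7 u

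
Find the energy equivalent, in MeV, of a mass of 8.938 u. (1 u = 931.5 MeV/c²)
E = mc² = 8326 MeV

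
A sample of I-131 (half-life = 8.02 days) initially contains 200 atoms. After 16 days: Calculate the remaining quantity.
N = N₀(1/2)^(t/t½) = 50.17 atoms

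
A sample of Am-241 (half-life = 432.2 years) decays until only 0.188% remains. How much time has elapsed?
t = t½ × log₂(N₀/N) = 3914 years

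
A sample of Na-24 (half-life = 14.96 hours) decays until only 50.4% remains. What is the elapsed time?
t = t½ × log₂(N₀/N) = 14.79 hours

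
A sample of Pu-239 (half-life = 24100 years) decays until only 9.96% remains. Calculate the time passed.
t = t½ × log₂(N₀/N) = 80200 years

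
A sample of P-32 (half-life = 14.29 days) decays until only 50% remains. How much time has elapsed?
t = t½ × log₂(N₀/N) = 14.29 days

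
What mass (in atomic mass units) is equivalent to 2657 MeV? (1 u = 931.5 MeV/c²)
m = E/c² = 2.852 u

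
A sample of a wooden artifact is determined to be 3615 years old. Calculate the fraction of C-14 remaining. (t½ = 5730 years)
N/N₀ = (1/2)^(t/t½) = 0.6458 = 64.6%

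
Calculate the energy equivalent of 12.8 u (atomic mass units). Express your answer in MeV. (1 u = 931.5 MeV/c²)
E = mc² = 11920 MeV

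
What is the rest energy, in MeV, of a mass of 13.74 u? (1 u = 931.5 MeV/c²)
E = mc² = 12800 MeV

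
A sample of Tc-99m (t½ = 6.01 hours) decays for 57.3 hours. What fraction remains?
N/N₀ = (1/2)^(t/t½) = 0.001349 = 0.135%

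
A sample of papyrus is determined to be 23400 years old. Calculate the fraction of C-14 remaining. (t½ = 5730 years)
N/N₀ = (1/2)^(t/t½) = 0.05897 = 5.9%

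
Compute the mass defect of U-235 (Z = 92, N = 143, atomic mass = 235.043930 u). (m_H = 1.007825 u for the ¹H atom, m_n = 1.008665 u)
Δm = Z·m_H + N·m_n − M = 1.915 u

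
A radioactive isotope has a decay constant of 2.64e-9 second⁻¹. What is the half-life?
t½ = ln(2)/λ = 2.626e8 seconds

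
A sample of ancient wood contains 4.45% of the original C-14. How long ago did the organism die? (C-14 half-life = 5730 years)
Age = t½ × log₂(1/ratio) = 25730 years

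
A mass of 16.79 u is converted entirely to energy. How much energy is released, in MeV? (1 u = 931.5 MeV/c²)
E = mc² = 15640 MeV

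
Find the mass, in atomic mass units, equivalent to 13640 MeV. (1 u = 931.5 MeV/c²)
m = E/c² = 14.64 u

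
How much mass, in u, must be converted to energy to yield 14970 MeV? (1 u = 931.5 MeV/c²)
m = E/c² = 16.07 u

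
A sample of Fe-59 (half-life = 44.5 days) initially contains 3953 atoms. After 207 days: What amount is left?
N = N₀(1/2)^(t/t½) = 157.3 atoms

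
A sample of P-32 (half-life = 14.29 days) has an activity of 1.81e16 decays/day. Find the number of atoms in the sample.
N = A/λ = 3.732e17 atoms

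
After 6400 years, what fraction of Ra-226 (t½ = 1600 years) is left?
N/N₀ = (1/2)^(t/t½) = 0.0625 = 6.25%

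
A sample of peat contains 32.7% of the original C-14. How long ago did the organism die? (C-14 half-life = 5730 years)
Age = t½ × log₂(1/ratio) = 9240 years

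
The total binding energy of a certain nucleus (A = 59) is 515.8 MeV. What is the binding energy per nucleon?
B.E./A = 515.8/59 = 8.742 MeV/nucleon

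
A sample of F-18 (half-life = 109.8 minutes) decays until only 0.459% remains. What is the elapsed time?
t = t½ × log₂(N₀/N) = 852.8 minutes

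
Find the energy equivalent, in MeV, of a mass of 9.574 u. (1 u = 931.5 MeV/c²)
E = mc² = 8918 MeV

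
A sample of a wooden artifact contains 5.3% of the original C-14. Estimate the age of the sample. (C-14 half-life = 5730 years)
Age = t½ × log₂(1/ratio) = 24280 years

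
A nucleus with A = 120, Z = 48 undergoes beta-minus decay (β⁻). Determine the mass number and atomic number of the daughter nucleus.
Daughter: A = 120, Z = 49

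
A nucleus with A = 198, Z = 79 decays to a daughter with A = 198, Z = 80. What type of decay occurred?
ΔA = 0, ΔZ = +1 ⇒ beta-minus decay (β⁻)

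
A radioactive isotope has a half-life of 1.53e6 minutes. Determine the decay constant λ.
λ = ln(2)/t½ = 4.53e-7 minute⁻¹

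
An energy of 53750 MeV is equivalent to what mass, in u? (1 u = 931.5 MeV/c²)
m = E/c² = 57.7 u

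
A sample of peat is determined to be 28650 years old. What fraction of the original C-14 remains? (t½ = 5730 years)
N/N₀ = (1/2)^(t/t½) = 0.03125 = 3.12%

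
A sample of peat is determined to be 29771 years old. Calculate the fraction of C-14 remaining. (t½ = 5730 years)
N/N₀ = (1/2)^(t/t½) = 0.02729 = 2.73%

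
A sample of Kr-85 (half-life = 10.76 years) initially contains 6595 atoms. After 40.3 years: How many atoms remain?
N = N₀(1/2)^(t/t½) = 491.8 atoms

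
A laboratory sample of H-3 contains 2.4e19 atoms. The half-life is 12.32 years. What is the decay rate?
A = λN = 1.35e18 decays/year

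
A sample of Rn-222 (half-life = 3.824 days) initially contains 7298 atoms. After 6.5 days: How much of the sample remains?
N = N₀(1/2)^(t/t½) = 2247 atoms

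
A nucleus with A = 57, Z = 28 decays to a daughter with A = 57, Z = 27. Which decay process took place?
ΔA = 0, ΔZ = -1 ⇒ beta-plus decay (β⁺) or electron capture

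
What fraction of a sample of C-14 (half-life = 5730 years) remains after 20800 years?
N/N₀ = (1/2)^(t/t½) = 0.08077 = 8.08%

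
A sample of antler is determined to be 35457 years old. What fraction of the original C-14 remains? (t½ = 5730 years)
N/N₀ = (1/2)^(t/t½) = 0.01372 = 1.37%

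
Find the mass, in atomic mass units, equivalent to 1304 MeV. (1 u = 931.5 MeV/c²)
m = E/c² = 1.4 u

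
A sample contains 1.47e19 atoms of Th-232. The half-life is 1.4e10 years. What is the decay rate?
A = λN = 7.278e8 decays/year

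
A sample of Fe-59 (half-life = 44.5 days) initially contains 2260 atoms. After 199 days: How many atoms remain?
N = N₀(1/2)^(t/t½) = 101.8 atoms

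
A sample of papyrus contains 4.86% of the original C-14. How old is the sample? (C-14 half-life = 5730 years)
Age = t½ × log₂(1/ratio) = 25000 years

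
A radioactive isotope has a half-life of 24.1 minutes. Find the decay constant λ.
λ = ln(2)/t½ = 0.02876 minute⁻¹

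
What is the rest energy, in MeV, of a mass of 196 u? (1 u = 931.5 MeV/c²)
E = mc² = 1.826e5 MeV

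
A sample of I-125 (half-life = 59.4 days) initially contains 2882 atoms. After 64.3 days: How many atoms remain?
N = N₀(1/2)^(t/t½) = 1361 atoms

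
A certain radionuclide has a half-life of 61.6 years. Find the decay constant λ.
λ = ln(2)/t½ = 0.01125 year⁻¹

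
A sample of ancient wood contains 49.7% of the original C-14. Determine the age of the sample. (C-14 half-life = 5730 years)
Age = t½ × log₂(1/ratio) = 5780 years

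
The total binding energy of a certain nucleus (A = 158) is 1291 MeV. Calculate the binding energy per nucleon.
B.E./A = 1291/158 = 8.171 MeV/nucleon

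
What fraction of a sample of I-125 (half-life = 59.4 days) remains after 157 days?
N/N₀ = (1/2)^(t/t½) = 0.1601 = 16%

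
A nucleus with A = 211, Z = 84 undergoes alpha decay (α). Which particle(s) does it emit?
α particle = ⁴₂He (2 protons + 2 neutrons)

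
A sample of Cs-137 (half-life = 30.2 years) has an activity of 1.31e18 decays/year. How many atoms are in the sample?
N = A/λ = 5.708e19 atoms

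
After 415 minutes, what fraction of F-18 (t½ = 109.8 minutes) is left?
N/N₀ = (1/2)^(t/t½) = 0.07282 = 7.28%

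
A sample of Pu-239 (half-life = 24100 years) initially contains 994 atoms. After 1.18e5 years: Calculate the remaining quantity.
N = N₀(1/2)^(t/t½) = 33.38 atoms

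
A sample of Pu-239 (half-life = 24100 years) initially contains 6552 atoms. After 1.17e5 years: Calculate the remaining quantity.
N = N₀(1/2)^(t/t½) = 226.4 atoms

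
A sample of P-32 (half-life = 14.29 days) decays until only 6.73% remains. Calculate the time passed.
t = t½ × log₂(N₀/N) = 55.63 days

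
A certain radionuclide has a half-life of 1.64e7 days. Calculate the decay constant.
λ = ln(2)/t½ = 4.227e-8 day⁻¹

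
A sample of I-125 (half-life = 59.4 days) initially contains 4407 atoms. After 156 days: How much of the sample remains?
N = N₀(1/2)^(t/t½) = 713.8 atoms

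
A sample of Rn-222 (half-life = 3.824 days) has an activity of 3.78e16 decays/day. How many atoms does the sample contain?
N = A/λ = 2.085e17 atoms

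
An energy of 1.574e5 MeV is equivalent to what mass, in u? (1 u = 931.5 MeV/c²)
m = E/c² = 169 u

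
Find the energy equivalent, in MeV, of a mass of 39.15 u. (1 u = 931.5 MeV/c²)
E = mc² = 36470 MeV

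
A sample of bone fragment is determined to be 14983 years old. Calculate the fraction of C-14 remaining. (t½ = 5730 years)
N/N₀ = (1/2)^(t/t½) = 0.1633 = 16.3%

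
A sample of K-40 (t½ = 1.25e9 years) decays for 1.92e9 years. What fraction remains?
N/N₀ = (1/2)^(t/t½) = 0.3448 = 34.5%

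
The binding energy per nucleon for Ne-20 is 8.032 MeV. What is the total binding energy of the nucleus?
B.E. = 8.032 × 20 = 160.6 MeV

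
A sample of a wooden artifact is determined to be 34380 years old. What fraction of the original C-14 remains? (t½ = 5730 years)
N/N₀ = (1/2)^(t/t½) = 0.01562 = 1.56%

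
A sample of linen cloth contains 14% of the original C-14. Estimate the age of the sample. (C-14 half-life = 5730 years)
Age = t½ × log₂(1/ratio) = 16250 years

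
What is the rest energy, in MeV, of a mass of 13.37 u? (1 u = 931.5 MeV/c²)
E = mc² = 12450 MeV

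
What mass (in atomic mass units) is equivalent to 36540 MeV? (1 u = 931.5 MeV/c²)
m = E/c² = 39.23 u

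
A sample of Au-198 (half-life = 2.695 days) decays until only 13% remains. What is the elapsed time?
t = t½ × log₂(N₀/N) = 7.933 days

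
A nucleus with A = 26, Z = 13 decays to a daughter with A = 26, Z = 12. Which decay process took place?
ΔA = 0, ΔZ = -1 ⇒ beta-plus decay (β⁺) or electron capture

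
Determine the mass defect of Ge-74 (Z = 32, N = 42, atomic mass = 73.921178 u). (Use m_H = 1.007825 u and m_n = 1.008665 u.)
Δm = Z·m_H + N·m_n − M = 0.6932 u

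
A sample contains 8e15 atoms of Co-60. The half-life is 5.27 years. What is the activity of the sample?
A = λN = 1.052e15 decays/year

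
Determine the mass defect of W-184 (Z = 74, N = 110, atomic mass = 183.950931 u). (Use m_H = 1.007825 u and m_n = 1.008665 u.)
Δm = Z·m_H + N·m_n − M = 1.581 u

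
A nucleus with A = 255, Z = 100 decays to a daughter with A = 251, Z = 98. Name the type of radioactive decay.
ΔA = -4, ΔZ = -2 ⇒ alpha decay (α)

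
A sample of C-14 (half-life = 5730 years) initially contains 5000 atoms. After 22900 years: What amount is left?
N = N₀(1/2)^(t/t½) = 313.3 atoms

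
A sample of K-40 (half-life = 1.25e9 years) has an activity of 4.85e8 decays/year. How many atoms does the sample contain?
N = A/λ = 8.746e17 atoms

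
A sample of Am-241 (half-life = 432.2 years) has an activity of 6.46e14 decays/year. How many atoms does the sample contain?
N = A/λ = 4.028e17 atoms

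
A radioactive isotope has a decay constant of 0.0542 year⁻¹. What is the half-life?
t½ = ln(2)/λ = 12.79 years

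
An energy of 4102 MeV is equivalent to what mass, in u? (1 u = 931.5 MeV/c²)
m = E/c² = 4.404 u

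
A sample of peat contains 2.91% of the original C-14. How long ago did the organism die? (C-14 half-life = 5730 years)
Age = t½ × log₂(1/ratio) = 29240 years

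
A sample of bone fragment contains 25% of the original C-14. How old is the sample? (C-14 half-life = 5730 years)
Age = t½ × log₂(1/ratio) = 11460 years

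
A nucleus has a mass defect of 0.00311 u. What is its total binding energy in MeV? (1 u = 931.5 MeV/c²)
B.E. = Δm × 931.5 = 2.897 MeV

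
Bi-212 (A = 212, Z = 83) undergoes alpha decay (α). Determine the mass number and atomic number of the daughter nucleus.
Daughter: A = 208, Z = 81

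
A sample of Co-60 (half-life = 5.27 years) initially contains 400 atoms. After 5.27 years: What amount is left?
N = N₀(1/2)^(t/t½) = 200 atoms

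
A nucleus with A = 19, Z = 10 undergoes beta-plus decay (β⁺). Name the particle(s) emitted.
β⁺: positron (e⁺) + neutrino (νₑ)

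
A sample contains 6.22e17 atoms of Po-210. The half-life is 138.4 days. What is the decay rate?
A = λN = 3.115e15 decays/day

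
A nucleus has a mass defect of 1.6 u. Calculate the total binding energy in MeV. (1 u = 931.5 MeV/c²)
B.E. = Δm × 931.5 = 1490 MeV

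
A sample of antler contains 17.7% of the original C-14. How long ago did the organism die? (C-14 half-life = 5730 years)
Age = t½ × log₂(1/ratio) = 14310 years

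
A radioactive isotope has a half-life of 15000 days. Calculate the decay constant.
λ = ln(2)/t½ = 4.621e-5 day⁻¹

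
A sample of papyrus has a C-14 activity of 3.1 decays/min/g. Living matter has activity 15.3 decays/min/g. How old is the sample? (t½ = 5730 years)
Age = t½ × log₂(A₀/A) = 13200 years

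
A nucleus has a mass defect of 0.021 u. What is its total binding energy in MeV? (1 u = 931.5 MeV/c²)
B.E. = Δm × 931.5 = 19.56 MeV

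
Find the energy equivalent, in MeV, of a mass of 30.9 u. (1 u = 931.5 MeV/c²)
E = mc² = 28780 MeV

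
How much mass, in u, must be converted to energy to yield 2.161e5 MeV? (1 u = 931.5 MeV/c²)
m = E/c² = 232 u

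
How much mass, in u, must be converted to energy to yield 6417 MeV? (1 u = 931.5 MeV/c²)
m = E/c² = 6.889 u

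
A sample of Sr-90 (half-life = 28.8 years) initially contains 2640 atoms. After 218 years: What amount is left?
N = N₀(1/2)^(t/t½) = 13.9 atoms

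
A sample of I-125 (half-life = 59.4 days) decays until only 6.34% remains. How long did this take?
t = t½ × log₂(N₀/N) = 236.4 days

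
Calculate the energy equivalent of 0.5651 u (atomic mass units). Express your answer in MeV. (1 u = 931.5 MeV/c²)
E = mc² = 526.4 MeV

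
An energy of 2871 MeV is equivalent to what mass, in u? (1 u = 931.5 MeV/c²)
m = E/c² = 3.082 u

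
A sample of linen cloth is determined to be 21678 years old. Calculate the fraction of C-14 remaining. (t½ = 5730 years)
N/N₀ = (1/2)^(t/t½) = 0.07263 = 7.26%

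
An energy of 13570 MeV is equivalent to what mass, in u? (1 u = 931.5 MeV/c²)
m = E/c² = 14.57 u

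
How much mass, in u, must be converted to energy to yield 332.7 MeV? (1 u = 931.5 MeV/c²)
m = E/c² = 0.3572 u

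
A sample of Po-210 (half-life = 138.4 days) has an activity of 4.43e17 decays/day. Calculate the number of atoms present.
N = A/λ = 8.845e19 atoms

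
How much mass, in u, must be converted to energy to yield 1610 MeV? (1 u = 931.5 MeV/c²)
m = E/c² = 1.728 u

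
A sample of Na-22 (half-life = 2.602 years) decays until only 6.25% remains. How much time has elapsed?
t = t½ × log₂(N₀/N) = 10.41 years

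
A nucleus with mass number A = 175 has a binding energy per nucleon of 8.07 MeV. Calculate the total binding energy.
B.E. = 8.07 × 175 = 1412 MeV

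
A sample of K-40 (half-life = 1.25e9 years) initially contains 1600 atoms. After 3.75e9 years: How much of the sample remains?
N = N₀(1/2)^(t/t½) = 200 atoms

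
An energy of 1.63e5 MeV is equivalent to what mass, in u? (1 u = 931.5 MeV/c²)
m = E/c² = 175 u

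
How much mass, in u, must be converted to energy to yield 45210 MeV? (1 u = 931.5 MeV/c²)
m = E/c² = 48.53 u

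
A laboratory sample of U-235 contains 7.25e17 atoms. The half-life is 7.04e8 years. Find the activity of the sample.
A = λN = 7.138e8 decays/year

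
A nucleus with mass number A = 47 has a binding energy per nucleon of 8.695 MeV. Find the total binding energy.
B.E. = 8.695 × 47 = 408.7 MeV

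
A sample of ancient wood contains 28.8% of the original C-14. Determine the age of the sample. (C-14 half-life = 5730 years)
Age = t½ × log₂(1/ratio) = 10290 years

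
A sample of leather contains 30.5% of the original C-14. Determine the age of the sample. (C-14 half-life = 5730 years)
Age = t½ × log₂(1/ratio) = 9816 years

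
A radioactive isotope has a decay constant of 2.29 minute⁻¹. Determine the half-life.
t½ = ln(2)/λ = 0.3027 minutes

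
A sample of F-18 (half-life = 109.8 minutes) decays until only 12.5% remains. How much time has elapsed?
t = t½ × log₂(N₀/N) = 329.4 minutes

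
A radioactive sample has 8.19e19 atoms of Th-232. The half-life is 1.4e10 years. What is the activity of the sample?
A = λN = 4.055e9 decays/year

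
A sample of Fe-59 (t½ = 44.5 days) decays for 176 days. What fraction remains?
N/N₀ = (1/2)^(t/t½) = 0.06448 = 6.45%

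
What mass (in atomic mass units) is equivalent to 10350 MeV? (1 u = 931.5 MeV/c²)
m = E/c² = 11.11 u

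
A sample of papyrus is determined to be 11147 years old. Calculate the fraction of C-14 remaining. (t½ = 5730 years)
N/N₀ = (1/2)^(t/t½) = 0.2596 = 26%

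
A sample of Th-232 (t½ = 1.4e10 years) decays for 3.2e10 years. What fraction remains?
N/N₀ = (1/2)^(t/t½) = 0.2051 = 20.5%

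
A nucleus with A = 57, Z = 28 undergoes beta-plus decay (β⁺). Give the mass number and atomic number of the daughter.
Daughter: A = 57, Z = 27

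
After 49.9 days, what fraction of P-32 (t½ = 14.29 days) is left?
N/N₀ = (1/2)^(t/t½) = 0.08888 = 8.89%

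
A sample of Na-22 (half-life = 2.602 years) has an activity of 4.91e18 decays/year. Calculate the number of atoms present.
N = A/λ = 1.843e19 atoms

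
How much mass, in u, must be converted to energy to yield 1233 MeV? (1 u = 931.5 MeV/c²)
m = E/c² = 1.324 u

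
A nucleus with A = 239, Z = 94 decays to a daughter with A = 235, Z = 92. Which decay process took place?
ΔA = -4, ΔZ = -2 ⇒ alpha decay (α)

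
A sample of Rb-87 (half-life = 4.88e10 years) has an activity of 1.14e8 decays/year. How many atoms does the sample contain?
N = A/λ = 8.026e18 atoms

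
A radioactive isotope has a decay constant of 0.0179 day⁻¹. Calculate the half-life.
t½ = ln(2)/λ = 38.72 days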